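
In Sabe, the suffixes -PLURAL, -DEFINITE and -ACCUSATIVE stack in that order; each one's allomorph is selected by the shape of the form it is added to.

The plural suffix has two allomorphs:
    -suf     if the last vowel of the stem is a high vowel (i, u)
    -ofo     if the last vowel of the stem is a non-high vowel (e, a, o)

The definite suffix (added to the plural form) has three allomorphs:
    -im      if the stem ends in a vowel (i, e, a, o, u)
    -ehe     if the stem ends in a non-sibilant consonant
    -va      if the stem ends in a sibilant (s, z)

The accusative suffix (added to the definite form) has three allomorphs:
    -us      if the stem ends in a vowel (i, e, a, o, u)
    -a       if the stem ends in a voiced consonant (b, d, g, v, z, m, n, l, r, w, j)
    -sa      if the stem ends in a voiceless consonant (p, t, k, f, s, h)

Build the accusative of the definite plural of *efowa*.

efowaofoima

The last vowel of *efowa* is /a/, which is a non-high vowel, so the plural suffix is -ofo, giving *efowaofo*.
The plural form *efowaofo* — final sound /o/ (a vowel) → -im → *efowaofoim*.
The definite form *efowaofoim* — final sound /m/ (a voiced consonant) → -a → *efowaofoima*.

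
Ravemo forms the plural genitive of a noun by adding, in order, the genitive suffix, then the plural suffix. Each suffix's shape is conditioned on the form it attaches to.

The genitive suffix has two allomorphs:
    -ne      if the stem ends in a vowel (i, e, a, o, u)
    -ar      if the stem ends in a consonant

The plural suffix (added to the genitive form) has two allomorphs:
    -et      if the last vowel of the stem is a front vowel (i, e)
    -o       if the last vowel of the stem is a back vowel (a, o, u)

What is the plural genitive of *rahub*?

*rahub*: final sound = /b/, a consonant → -ar → *rahubar*.
The genitive form *rahubar*: last vowel = /a/, a back vowel → -o → *rahubaro*.

rahubaro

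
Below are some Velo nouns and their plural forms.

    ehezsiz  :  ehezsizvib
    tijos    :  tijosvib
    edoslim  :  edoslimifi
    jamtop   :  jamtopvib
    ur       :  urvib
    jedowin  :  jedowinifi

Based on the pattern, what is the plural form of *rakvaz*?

The pattern is nasality of the final consonant: -ifi when the stem ends in a nasal (*edoslim*, *jedowin*); -vib when the stem ends in a non-nasal consonant (*ehezsiz*, *tijos*, *jamtop*, *ur*).
*rakvaz*: final consonant = /z/, non-nasal → -vib → *rakvazvib*.

rakvazvib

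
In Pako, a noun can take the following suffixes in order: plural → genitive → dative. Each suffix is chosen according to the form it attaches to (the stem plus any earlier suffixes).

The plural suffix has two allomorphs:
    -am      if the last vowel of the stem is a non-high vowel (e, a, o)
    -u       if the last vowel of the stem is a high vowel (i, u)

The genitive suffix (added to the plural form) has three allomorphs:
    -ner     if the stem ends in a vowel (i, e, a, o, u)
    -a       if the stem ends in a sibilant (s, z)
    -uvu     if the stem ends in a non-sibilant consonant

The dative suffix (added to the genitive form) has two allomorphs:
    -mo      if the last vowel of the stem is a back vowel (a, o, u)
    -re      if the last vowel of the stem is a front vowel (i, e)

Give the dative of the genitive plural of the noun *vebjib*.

vebjibunerre

*vebjib* — last vowel /i/ (a high vowel) → -u → *vebjibu*.
The plural form *vebjibu*: final sound = /u/, a vowel → -ner → *vebjibuner*.
Since the last vowel of the genitive form *vebjibuner* is /e/ (a front vowel), it takes -re, giving *vebjibunerre*.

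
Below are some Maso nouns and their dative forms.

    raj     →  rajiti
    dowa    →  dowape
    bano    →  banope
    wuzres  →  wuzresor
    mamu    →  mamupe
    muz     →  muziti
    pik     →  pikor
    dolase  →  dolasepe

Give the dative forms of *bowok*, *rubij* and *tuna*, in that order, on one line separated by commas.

bowokor, rubijiti, tunape

The alternation tracks the final sound of the stem — -or when the stem ends in a voiceless consonant (*wuzres*, *pik*); -iti when the stem ends in a voiced consonant (*raj*, *muz*); -pe when the stem ends in a vowel (*dowa*, *bano*, *mamu*, *dolase*).
*bowok*: final sound = /k/, a voiceless consonant → -or → *bowokor*.
*rubij* — final sound /j/ (a voiced consonant) → -iti → *rubijiti*.
*tuna*: final sound = /a/, a vowel → -pe → *tunape*.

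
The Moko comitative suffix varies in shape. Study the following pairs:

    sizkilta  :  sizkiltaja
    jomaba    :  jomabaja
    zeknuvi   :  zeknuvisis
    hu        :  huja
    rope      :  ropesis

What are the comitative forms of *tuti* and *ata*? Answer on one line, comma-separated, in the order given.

tutisis, ataja

The pattern is front/back vowel harmony: -sis when the last vowel of the stem is a front vowel (*zeknuvi*, *rope*); -ja when the last vowel of the stem is a back vowel (*sizkilta*, *jomaba*, *hu*).
*tuti* — last vowel /i/ (a front vowel) → -sis → *tutisis*.
*ata*: last vowel = /a/, a back vowel → -ja → *ataja*.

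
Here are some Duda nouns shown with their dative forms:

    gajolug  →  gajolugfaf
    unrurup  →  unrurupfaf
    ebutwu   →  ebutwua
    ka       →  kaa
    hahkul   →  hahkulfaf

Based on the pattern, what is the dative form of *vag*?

vagfaf

The pattern is consonant vs. vowel: -faf when the stem ends in a consonant (*gajolug*, *unrurup*, *hahkul*); -a when the stem ends in a vowel (*ebutwu*, *ka*).
*vag*: final sound = /g/, a consonant → -faf → *vagfaf*.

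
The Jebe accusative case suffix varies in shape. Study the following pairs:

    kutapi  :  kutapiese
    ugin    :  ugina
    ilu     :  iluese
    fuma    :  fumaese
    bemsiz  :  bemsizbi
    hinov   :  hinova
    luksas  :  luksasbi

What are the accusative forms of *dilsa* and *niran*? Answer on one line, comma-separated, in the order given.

dilsaese, nirana

The suffix is conditioned by the final sound: -bi when the stem ends in a sibilant (*bemsiz*, *luksas*); -a when the stem ends in a non-sibilant consonant (*ugin*, *hinov*); -ese when the stem ends in a vowel (*kutapi*, *ilu*, *fuma*).
Since the final sound of *dilsa* is /a/ (a vowel), it takes -ese, giving *dilsaese*.
*niran*: final sound = /n/, a non-sibilant consonant → -a → *nirana*.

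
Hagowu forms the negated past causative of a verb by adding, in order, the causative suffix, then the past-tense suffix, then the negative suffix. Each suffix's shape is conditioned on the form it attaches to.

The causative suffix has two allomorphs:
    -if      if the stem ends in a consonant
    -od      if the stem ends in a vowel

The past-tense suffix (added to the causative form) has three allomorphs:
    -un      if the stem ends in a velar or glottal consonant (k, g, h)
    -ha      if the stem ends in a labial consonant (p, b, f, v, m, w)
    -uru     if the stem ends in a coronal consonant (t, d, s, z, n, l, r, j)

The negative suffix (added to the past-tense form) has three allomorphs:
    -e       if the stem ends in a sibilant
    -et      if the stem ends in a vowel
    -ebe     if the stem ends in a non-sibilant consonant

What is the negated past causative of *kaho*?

Since the final sound of *kaho* is /o/ (a vowel), it takes -od, giving *kahood*.
The causative form *kahood* — final consonant /d/ (coronal) → -uru → *kahooduru*.
The past-tense form *kahooduru*: final sound = /u/, a vowel → -et → *kahooduruet*.

kahooduruet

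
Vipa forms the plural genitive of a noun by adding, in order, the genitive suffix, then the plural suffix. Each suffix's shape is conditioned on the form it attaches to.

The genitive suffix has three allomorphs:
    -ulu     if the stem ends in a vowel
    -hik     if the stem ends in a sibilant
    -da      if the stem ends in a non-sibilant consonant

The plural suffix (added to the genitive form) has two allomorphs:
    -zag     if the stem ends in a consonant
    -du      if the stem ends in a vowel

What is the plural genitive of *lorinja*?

lorinjauludu

*lorinja* — final sound /a/ (a vowel) → -ulu → *lorinjaulu*.
The genitive form *lorinjaulu* — final sound /u/ (a vowel) → -du → *lorinjauludu*.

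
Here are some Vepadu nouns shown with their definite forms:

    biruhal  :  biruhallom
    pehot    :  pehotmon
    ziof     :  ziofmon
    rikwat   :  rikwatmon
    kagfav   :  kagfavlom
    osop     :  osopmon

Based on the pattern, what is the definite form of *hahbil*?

The alternation tracks the final consonant of the stem — -mon when the stem ends in a voiceless consonant (*pehot*, *ziof*, *rikwat*, *osop*); -lom when the stem ends in a voiced consonant (*biruhal*, *kagfav*).
The final consonant of *hahbil* is /l/, which is voiced, so the suffix is -lom, giving *hahbillom*.

hahbillom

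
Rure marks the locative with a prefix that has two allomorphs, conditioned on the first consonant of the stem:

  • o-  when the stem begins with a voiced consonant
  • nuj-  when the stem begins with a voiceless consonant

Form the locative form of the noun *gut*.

ogut

*gut*: first consonant = /g/, voiced → o- → *ogut*.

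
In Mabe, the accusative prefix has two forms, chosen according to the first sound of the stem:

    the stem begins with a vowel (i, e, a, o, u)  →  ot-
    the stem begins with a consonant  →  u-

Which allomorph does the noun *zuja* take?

u-

*zuja* — first sound /z/ (a consonant) → u-.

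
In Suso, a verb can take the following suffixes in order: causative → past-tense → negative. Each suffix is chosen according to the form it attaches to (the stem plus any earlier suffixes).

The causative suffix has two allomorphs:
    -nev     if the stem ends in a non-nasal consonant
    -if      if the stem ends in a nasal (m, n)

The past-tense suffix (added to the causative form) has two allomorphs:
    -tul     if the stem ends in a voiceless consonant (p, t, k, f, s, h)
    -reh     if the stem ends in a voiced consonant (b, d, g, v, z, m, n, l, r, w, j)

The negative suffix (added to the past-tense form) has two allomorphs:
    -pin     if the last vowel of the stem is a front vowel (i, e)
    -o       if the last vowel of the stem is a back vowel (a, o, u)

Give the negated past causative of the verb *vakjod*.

vakjodnevrehpin

*vakjod* — final consonant /d/ (non-nasal) → -nev → *vakjodnev*.
The causative form *vakjodnev* — final consonant /v/ (voiced) → -reh → *vakjodnevreh*.
The past-tense form *vakjodnevreh* — last vowel /e/ (a front vowel) → -pin → *vakjodnevrehpin*.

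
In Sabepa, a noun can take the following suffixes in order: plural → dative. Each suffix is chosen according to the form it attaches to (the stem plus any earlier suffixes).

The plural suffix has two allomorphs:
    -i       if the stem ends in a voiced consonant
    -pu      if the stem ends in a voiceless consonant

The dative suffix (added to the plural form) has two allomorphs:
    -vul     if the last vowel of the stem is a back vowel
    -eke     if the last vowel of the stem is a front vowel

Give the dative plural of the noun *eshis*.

eshispuvul

Since the final consonant of *eshis* is /s/ (voiceless), it takes -pu, giving *eshispu*.
The plural form *eshispu*: last vowel = /u/, a back vowel → -vul → *eshispuvul*.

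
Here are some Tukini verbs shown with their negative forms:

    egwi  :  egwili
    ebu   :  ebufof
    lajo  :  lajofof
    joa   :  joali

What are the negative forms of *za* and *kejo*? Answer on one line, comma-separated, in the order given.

The suffix is conditioned by the last vowel: -fof when the last vowel of the stem is a rounded vowel (*ebu*, *lajo*); -li when the last vowel of the stem is an unrounded vowel (*egwi*, *joa*).
Since the last vowel of *za* is /a/ (an unrounded vowel), it takes -li, giving *zali*.
Since the last vowel of *kejo* is /o/ (a rounded vowel), it takes -fof, giving *kejofof*.

zali, kejofof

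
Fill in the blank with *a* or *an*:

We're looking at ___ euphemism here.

The indefinite article is chosen by the initial *sound* of the following word, not its spelling.
*euphemism* begins with the sound /juː/ (eu pronounced /juː/) — a consonant sound.
So the article is *a*: We're looking at a euphemism here.

a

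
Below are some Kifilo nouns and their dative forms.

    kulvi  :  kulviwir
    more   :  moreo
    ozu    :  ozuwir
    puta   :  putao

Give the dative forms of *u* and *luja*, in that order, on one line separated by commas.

The alternation tracks the last vowel of the stem — -wir when the last vowel of the stem is a high vowel (*kulvi*, *ozu*); -o when the last vowel of the stem is a non-high vowel (*more*, *puta*).
Since the last vowel of *u* is /u/ (a high vowel), it takes -wir, giving *uwir*.
*luja* — last vowel /a/ (a non-high vowel) → -o → *lujao*.

uwir, lujao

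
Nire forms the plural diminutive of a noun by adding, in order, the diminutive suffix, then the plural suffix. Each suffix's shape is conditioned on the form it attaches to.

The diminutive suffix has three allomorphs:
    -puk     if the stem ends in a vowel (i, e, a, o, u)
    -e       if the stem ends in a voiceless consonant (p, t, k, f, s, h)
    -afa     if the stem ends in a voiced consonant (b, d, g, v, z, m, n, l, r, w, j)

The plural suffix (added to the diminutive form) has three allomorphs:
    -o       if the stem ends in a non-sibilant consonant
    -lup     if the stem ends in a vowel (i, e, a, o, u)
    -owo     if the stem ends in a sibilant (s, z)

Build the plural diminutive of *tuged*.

*tuged* — final sound /d/ (a voiced consonant) → -afa → *tugedafa*.
The diminutive form *tugedafa*: final sound = /a/, a vowel → -lup → *tugedafalup*.

tugedafalup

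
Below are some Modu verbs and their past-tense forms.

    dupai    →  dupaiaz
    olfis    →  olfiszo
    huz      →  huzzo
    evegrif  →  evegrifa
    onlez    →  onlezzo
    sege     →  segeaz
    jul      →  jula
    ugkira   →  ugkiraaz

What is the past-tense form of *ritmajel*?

The alternation tracks the final sound of the stem — -zo when the stem ends in a sibilant (*olfis*, *huz*, *onlez*); -a when the stem ends in a non-sibilant consonant (*evegrif*, *jul*); -az when the stem ends in a vowel (*dupai*, *sege*, *ugkira*).
Since the final sound of *ritmajel* is /l/ (a non-sibilant consonant), it takes -a, giving *ritmajela*.

ritmajela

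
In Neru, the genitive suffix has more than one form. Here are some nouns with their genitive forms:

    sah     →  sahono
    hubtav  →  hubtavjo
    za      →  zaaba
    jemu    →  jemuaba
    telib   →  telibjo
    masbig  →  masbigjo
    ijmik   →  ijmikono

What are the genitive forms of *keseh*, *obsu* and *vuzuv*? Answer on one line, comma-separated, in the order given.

kesehono, obsuaba, vuzuvjo

The alternation tracks the final sound of the stem — -ono when the stem ends in a voiceless consonant (*sah*, *ijmik*); -jo when the stem ends in a voiced consonant (*hubtav*, *telib*, *masbig*); -aba when the stem ends in a vowel (*za*, *jemu*).
The final sound of *keseh* is /h/, which is a voiceless consonant, so the suffix is -ono, giving *kesehono*.
The final sound of *obsu* is /u/, which is a vowel, so the suffix is -aba, giving *obsuaba*.
The final sound of *vuzuv* is /v/, which is a voiced consonant, so the suffix is -jo, giving *vuzuvjo*.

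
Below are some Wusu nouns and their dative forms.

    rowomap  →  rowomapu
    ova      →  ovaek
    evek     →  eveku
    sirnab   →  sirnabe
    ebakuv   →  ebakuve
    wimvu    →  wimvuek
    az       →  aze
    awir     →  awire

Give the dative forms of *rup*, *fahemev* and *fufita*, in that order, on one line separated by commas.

rupu, fahemeve, fufitaek

The pattern is voicing of the final sound: -u when the stem ends in a voiceless consonant (*rowomap*, *evek*); -e when the stem ends in a voiced consonant (*sirnab*, *ebakuv*, *az*, *awir*); -ek when the stem ends in a vowel (*ova*, *wimvu*).
Since the final sound of *rup* is /p/ (a voiceless consonant), it takes -u, giving *rupu*.
*fahemev*: final sound = /v/, a voiced consonant → -e → *fahemeve*.
*fufita*: final sound = /a/, a vowel → -ek → *fufitaek*.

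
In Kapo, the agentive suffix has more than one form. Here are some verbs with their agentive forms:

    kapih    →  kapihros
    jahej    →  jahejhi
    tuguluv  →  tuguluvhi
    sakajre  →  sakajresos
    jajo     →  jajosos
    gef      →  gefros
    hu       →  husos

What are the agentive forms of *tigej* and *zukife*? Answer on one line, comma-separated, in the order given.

The pattern is voicing of the final sound: -ros when the stem ends in a voiceless consonant (*kapih*, *gef*); -hi when the stem ends in a voiced consonant (*jahej*, *tuguluv*); -sos when the stem ends in a vowel (*sakajre*, *jajo*, *hu*).
The final sound of *tigej* is /j/, which is a voiced consonant, so the suffix is -hi, giving *tigejhi*.
Since the final sound of *zukife* is /e/ (a vowel), it takes -sos, giving *zukifesos*.

tigejhi, zukifesos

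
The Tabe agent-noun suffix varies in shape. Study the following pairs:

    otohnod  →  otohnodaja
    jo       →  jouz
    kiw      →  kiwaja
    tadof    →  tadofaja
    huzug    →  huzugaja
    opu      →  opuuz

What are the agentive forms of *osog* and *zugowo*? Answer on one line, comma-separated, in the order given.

osogaja, zugowouz

The suffix is conditioned by the final sound: -aja when the stem ends in a consonant (*otohnod*, *kiw*, *tadof*, *huzug*); -uz when the stem ends in a vowel (*jo*, *opu*).
Since the final sound of *osog* is /g/ (a consonant), it takes -aja, giving *osogaja*.
The final sound of *zugowo* is /o/, which is a vowel, so the suffix is -uz, giving *zugowouz*.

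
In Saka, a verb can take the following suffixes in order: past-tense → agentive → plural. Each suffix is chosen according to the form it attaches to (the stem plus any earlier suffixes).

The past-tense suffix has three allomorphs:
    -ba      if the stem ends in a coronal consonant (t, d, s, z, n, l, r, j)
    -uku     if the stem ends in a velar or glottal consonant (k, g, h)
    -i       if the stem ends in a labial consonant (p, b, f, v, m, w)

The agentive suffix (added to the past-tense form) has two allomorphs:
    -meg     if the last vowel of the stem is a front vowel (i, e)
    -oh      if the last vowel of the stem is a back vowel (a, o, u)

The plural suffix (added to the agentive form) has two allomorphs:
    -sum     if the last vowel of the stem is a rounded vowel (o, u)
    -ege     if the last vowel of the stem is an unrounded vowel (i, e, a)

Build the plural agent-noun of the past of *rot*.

*rot* — final consonant /t/ (coronal) → -ba → *rotba*.
Since the last vowel of the past-tense form *rotba* is /a/ (a back vowel), it takes -oh, giving *rotbaoh*.
The agentive form *rotbaoh* — last vowel /o/ (a rounded vowel) → -sum → *rotbaohsum*.

rotbaohsum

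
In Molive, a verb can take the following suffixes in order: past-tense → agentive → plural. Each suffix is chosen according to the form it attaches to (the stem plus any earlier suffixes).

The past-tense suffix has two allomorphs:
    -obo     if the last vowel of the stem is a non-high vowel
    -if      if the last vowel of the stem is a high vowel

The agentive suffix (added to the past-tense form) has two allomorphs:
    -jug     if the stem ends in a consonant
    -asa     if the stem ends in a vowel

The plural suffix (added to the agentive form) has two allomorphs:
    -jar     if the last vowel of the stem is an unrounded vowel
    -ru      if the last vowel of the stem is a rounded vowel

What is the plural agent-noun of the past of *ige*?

Since the last vowel of *ige* is /e/ (a non-high vowel), it takes -obo, giving *igeobo*.
Since the final sound of the past-tense form *igeobo* is /o/ (a vowel), it takes -asa, giving *igeoboasa*.
The last vowel of the agentive form *igeoboasa* is /a/, which is an unrounded vowel, so the plural suffix is -jar, giving *igeoboasajar*.

igeoboasajar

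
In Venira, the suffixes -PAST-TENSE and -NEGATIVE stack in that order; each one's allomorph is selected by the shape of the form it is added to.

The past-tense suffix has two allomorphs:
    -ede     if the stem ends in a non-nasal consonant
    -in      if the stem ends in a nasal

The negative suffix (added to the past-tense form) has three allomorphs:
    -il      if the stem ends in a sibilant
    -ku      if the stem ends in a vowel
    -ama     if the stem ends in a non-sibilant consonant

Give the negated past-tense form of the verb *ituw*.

*ituw*: final consonant = /w/, non-nasal → -ede → *ituwede*.
The past-tense form *ituwede*: final sound = /e/, a vowel → -ku → *ituwedeku*.

ituwedeku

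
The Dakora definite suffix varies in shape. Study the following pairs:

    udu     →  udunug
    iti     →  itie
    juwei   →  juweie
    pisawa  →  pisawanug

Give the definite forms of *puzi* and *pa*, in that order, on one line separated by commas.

puzie, panug

The pattern is front/back vowel harmony: -e when the last vowel of the stem is a front vowel (*iti*, *juwei*); -nug when the last vowel of the stem is a back vowel (*udu*, *pisawa*).
*puzi*: last vowel = /i/, a front vowel → -e → *puzie*.
*pa* — last vowel /a/ (a back vowel) → -nug → *panug*.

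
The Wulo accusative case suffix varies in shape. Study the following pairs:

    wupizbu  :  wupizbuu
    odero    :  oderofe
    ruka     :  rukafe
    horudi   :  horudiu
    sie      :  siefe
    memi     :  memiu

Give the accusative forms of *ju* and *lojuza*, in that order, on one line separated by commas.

The pattern is height harmony: -u when the last vowel of the stem is a high vowel (*wupizbu*, *horudi*, *memi*); -fe when the last vowel of the stem is a non-high vowel (*odero*, *ruka*, *sie*).
Since the last vowel of *ju* is /u/ (a high vowel), it takes -u, giving *juu*.
Since the last vowel of *lojuza* is /a/ (a non-high vowel), it takes -fe, giving *lojuzafe*.

juu, lojuzafe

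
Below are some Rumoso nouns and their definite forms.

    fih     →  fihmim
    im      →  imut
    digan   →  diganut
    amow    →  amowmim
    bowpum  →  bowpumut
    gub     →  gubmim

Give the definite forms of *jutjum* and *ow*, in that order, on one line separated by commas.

jutjumut, owmim

The suffix is conditioned by the final consonant: -ut when the stem ends in a nasal (*im*, *digan*, *bowpum*); -mim when the stem ends in a non-nasal consonant (*fih*, *amow*, *gub*).
Since the final consonant of *jutjum* is /m/ (a nasal), it takes -ut, giving *jutjumut*.
Since the final consonant of *ow* is /w/ (non-nasal), it takes -mim, giving *owmim*.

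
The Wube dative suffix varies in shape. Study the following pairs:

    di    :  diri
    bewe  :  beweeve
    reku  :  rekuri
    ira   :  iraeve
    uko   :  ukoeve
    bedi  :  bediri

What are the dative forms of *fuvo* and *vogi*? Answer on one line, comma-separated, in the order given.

fuvoeve, vogiri

The alternation tracks the last vowel of the stem — -ri when the last vowel of the stem is a high vowel (*di*, *reku*, *bedi*); -eve when the last vowel of the stem is a non-high vowel (*bewe*, *ira*, *uko*).
Since the last vowel of *fuvo* is /o/ (a non-high vowel), it takes -eve, giving *fuvoeve*.
Since the last vowel of *vogi* is /i/ (a high vowel), it takes -ri, giving *vogiri*.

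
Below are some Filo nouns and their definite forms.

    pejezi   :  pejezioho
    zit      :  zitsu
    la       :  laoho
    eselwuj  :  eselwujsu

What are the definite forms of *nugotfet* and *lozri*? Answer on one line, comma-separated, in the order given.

The suffix is conditioned by the final sound: -su when the stem ends in a consonant (*zit*, *eselwuj*); -oho when the stem ends in a vowel (*pejezi*, *la*).
Since the final sound of *nugotfet* is /t/ (a consonant), it takes -su, giving *nugotfetsu*.
Since the final sound of *lozri* is /i/ (a vowel), it takes -oho, giving *lozrioho*.

nugotfetsu, lozrioho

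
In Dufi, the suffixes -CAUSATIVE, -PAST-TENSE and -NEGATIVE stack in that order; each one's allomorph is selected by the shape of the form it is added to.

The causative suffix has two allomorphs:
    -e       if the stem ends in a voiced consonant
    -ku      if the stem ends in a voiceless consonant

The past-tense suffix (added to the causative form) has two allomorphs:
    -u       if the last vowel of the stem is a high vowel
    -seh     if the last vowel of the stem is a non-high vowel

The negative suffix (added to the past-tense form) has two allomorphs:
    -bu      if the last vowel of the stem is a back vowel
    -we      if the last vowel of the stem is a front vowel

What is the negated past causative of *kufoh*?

*kufoh*: final consonant = /h/, voiceless → -ku → *kufohku*.
The causative form *kufohku* — last vowel /u/ (a high vowel) → -u → *kufohkuu*.
The past-tense form *kufohkuu* — last vowel /u/ (a back vowel) → -bu → *kufohkuubu*.

kufohkuubu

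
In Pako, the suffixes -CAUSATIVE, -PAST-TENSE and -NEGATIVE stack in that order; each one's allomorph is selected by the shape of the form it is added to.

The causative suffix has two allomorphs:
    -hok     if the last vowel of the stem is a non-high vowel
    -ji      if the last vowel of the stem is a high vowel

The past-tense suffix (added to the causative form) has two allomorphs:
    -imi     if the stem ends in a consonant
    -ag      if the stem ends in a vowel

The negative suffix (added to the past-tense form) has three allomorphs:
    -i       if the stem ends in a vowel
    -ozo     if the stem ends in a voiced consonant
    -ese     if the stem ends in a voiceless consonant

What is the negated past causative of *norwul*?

norwuljiagozo

The last vowel of *norwul* is /u/, which is a high vowel, so the causative suffix is -ji, giving *norwulji*.
Since the final sound of the causative form *norwulji* is /i/ (a vowel), it takes -ag, giving *norwuljiag*.
Since the final sound of the past-tense form *norwuljiag* is /g/ (a voiced consonant), it takes -ozo, giving *norwuljiagozo*.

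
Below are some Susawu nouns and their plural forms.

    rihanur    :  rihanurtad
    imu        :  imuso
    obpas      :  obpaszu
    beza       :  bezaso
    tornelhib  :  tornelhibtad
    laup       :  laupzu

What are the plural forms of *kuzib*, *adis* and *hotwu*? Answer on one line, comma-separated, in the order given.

kuzibtad, adiszu, hotwuso

The alternation tracks the final sound of the stem — -zu when the stem ends in a voiceless consonant (*obpas*, *laup*); -tad when the stem ends in a voiced consonant (*rihanur*, *tornelhib*); -so when the stem ends in a vowel (*imu*, *beza*).
Since the final sound of *kuzib* is /b/ (a voiced consonant), it takes -tad, giving *kuzibtad*.
The final sound of *adis* is /s/, which is a voiceless consonant, so the suffix is -zu, giving *adiszu*.
Since the final sound of *hotwu* is /u/ (a vowel), it takes -so, giving *hotwuso*.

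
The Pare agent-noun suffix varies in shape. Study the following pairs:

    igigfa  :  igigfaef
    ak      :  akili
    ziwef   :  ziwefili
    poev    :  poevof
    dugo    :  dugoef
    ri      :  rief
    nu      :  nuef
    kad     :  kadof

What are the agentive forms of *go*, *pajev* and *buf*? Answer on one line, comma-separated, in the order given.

The suffix is conditioned by the final sound: -ili when the stem ends in a voiceless consonant (*ak*, *ziwef*); -of when the stem ends in a voiced consonant (*poev*, *kad*); -ef when the stem ends in a vowel (*igigfa*, *dugo*, *ri*, *nu*).
Since the final sound of *go* is /o/ (a vowel), it takes -ef, giving *goef*.
Since the final sound of *pajev* is /v/ (a voiced consonant), it takes -of, giving *pajevof*.
Since the final sound of *buf* is /f/ (a voiceless consonant), it takes -ili, giving *bufili*.

goef, pajevof, bufili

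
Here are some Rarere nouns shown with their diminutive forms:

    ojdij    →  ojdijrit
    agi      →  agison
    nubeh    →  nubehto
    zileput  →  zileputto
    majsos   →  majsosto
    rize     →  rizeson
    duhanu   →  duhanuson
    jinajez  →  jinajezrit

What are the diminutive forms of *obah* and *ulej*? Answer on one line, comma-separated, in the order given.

Looking at the final sound of each stem: -to when the stem ends in a voiceless consonant (*nubeh*, *zileput*, *majsos*); -rit when the stem ends in a voiced consonant (*ojdij*, *jinajez*); -son when the stem ends in a vowel (*agi*, *rize*, *duhanu*).
Since the final sound of *obah* is /h/ (a voiceless consonant), it takes -to, giving *obahto*.
*ulej*: final sound = /j/, a voiced consonant → -rit → *ulejrit*.

obahto, ulejrit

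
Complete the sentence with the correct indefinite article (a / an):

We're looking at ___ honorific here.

The indefinite article is chosen by the initial *sound* of the following word, not its spelling.
*honorific* begins with the sound /ɒ/ (silent h) — a vowel sound.
So the article is *an*: We're looking at an honorific here.

an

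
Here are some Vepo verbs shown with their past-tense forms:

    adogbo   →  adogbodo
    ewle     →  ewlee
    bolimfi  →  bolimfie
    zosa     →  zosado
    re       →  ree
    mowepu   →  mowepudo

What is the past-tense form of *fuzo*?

The suffix is conditioned by the last vowel: -e when the last vowel of the stem is a front vowel (*ewle*, *bolimfi*, *re*); -do when the last vowel of the stem is a back vowel (*adogbo*, *zosa*, *mowepu*).
Since the last vowel of *fuzo* is /o/ (a back vowel), it takes -do, giving *fuzodo*.

fuzodo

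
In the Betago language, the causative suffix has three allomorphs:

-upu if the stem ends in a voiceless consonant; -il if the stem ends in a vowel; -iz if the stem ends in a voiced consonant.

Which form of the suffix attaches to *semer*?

-iz

The final sound of *semer* is /r/, which is a voiced consonant, so the suffix is -iz.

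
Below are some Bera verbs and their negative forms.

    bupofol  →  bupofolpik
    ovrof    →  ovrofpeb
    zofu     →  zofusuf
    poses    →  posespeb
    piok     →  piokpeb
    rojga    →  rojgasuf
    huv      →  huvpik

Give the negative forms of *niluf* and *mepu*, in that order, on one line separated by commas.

Looking at the final sound of each stem: -peb when the stem ends in a voiceless consonant (*ovrof*, *poses*, *piok*); -pik when the stem ends in a voiced consonant (*bupofol*, *huv*); -suf when the stem ends in a vowel (*zofu*, *rojga*).
The final sound of *niluf* is /f/, which is a voiceless consonant, so the suffix is -peb, giving *nilufpeb*.
The final sound of *mepu* is /u/, which is a vowel, so the suffix is -suf, giving *mepusuf*.

nilufpeb, mepusuf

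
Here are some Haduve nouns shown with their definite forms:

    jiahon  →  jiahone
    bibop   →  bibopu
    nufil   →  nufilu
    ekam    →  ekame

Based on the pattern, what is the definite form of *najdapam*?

The pattern is nasality of the final consonant: -e when the stem ends in a nasal (*jiahon*, *ekam*); -u when the stem ends in a non-nasal consonant (*bibop*, *nufil*).
Since the final consonant of *najdapam* is /m/ (a nasal), it takes -e, giving *najdapame*.

najdapame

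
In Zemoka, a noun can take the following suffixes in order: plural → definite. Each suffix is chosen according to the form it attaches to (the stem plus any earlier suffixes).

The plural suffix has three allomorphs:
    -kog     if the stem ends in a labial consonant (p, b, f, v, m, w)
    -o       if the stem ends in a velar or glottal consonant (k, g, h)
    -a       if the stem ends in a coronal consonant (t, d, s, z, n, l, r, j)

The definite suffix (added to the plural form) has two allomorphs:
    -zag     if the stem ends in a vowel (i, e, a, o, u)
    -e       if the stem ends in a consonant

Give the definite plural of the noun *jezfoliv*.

jezfolivkoge

*jezfoliv*: final consonant = /v/, labial → -kog → *jezfolivkog*.
The final sound of the plural form *jezfolivkog* is /g/, which is a consonant, so the definite suffix is -e, giving *jezfolivkoge*.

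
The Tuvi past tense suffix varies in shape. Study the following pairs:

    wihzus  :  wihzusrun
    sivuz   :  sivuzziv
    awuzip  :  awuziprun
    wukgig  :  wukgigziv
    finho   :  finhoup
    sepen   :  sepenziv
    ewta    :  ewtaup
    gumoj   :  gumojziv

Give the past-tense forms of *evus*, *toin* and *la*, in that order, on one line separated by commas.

evusrun, toinziv, laup

Looking at the final sound of each stem: -run when the stem ends in a voiceless consonant (*wihzus*, *awuzip*); -ziv when the stem ends in a voiced consonant (*sivuz*, *wukgig*, *sepen*, *gumoj*); -up when the stem ends in a vowel (*finho*, *ewta*).
*evus*: final sound = /s/, a voiceless consonant → -run → *evusrun*.
*toin* — final sound /n/ (a voiced consonant) → -ziv → *toinziv*.
*la*: final sound = /a/, a vowel → -up → *laup*.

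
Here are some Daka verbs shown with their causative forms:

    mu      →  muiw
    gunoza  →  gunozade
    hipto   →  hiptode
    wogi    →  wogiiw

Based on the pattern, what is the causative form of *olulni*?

olulniiw

The suffix is conditioned by the last vowel: -iw when the last vowel of the stem is a high vowel (*mu*, *wogi*); -de when the last vowel of the stem is a non-high vowel (*gunoza*, *hipto*).
Since the last vowel of *olulni* is /i/ (a high vowel), it takes -iw, giving *olulniiw*.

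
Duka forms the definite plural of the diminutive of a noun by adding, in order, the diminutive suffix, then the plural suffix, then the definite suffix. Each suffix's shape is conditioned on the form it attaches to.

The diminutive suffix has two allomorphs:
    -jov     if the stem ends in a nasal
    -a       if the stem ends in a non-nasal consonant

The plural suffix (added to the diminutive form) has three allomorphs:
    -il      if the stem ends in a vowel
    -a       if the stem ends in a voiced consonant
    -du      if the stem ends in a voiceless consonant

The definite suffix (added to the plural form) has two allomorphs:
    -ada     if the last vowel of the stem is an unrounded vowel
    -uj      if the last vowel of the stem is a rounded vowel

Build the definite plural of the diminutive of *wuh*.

The final consonant of *wuh* is /h/, which is non-nasal, so the diminutive suffix is -a, giving *wuha*.
The diminutive form *wuha* — final sound /a/ (a vowel) → -il → *wuhail*.
Since the last vowel of the plural form *wuhail* is /i/ (an unrounded vowel), it takes -ada, giving *wuhailada*.

wuhailada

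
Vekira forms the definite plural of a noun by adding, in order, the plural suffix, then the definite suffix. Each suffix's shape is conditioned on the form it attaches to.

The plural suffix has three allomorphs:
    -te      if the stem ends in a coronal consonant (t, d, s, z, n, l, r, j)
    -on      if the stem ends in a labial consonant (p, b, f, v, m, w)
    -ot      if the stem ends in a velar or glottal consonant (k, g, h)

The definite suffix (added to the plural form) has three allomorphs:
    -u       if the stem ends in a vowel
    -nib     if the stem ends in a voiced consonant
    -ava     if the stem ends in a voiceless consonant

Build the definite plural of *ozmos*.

ozmosteu

*ozmos*: final consonant = /s/, coronal → -te → *ozmoste*.
The plural form *ozmoste*: final sound = /e/, a vowel → -u → *ozmosteu*.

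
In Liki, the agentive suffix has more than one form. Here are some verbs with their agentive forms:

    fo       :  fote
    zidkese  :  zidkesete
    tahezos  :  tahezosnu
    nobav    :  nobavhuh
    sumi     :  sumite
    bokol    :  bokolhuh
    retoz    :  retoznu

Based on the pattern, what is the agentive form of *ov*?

ovhuh

Looking at the final sound of each stem: -nu when the stem ends in a sibilant (*tahezos*, *retoz*); -huh when the stem ends in a non-sibilant consonant (*nobav*, *bokol*); -te when the stem ends in a vowel (*fo*, *zidkese*, *sumi*).
*ov*: final sound = /v/, a non-sibilant consonant → -huh → *ovhuh*.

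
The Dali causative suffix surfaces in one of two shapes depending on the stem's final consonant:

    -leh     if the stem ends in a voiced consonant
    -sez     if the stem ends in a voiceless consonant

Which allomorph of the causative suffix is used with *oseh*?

Since the final consonant of *oseh* is /h/ (voiceless), it takes -sez.

-sez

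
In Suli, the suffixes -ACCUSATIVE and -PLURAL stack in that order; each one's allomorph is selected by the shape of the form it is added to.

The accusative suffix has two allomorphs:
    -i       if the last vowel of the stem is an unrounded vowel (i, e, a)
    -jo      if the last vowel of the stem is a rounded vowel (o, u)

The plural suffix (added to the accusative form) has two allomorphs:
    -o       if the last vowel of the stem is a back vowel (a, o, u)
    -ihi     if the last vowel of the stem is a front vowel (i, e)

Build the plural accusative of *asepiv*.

asepiviihi

*asepiv*: last vowel = /i/, an unrounded vowel → -i → *asepivi*.
The accusative form *asepivi*: last vowel = /i/, a front vowel → -ihi → *asepiviihi*.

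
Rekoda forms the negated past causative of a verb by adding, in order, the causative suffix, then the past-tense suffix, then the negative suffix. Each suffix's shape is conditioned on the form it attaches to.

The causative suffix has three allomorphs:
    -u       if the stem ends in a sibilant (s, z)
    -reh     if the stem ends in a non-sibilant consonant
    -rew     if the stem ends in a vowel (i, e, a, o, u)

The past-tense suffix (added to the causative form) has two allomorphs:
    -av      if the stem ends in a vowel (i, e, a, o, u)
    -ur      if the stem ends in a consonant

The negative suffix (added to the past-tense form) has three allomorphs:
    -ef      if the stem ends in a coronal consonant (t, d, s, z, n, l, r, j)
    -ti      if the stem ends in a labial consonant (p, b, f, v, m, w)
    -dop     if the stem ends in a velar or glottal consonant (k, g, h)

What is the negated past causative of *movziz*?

Since the final sound of *movziz* is /z/ (a sibilant), it takes -u, giving *movzizu*.
The final sound of the causative form *movzizu* is /u/, which is a vowel, so the past-tense suffix is -av, giving *movzizuav*.
The final consonant of the past-tense form *movzizuav* is /v/, which is labial, so the negative suffix is -ti, giving *movzizuavti*.

movzizuavti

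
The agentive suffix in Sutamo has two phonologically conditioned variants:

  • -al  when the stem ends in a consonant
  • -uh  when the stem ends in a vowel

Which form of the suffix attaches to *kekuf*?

-al

*kekuf*: final sound = /f/, a consonant → -al.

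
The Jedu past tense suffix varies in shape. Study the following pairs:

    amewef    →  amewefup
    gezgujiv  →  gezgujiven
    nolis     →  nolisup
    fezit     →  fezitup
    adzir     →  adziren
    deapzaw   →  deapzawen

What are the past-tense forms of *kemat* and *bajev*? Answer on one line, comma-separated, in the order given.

Looking at the final consonant of each stem: -up when the stem ends in a voiceless consonant (*amewef*, *nolis*, *fezit*); -en when the stem ends in a voiced consonant (*gezgujiv*, *adzir*, *deapzaw*).
*kemat*: final consonant = /t/, voiceless → -up → *kematup*.
Since the final consonant of *bajev* is /v/ (voiced), it takes -en, giving *bajeven*.

kematup, bajeven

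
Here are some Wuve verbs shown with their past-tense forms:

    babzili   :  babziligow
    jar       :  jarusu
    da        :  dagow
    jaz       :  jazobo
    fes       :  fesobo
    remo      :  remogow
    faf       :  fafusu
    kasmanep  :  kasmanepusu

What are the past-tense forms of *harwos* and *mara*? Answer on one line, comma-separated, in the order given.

The pattern is sibilance of the final sound: -obo when the stem ends in a sibilant (*jaz*, *fes*); -usu when the stem ends in a non-sibilant consonant (*jar*, *faf*, *kasmanep*); -gow when the stem ends in a vowel (*babzili*, *da*, *remo*).
Since the final sound of *harwos* is /s/ (a sibilant), it takes -obo, giving *harwosobo*.
*mara* — final sound /a/ (a vowel) → -gow → *maragow*.

harwosobo, maragow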